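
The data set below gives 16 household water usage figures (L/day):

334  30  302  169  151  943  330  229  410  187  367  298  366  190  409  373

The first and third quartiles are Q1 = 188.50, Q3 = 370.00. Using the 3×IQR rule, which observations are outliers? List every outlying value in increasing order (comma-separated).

943

IQR = Q3 − Q1 = 370.00 − 188.50 = 181.50.
Lower fence = Q1 − 3·IQR = 188.50 − 544.50 = -356.00.
Upper fence = Q3 + 3·IQR = 370.00 + 544.50 = 914.50.
943 > 914.50 → outlier.
All remaining values lie within [-356.00, 914.50].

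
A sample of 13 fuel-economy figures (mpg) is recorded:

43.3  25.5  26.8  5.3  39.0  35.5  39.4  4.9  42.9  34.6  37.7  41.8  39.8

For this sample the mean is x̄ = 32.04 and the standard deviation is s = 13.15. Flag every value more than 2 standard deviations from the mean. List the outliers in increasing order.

4.9, 5.3

Cutoffs at x̄ ± 2s: 32.04 ± 2·13.15 = [5.74, 58.34].
4.9: z = -2.06, |z| > 2 → outlier.
5.3: z = -2.03, |z| > 2 → outlier.
Every other value lies within [5.74, 58.34].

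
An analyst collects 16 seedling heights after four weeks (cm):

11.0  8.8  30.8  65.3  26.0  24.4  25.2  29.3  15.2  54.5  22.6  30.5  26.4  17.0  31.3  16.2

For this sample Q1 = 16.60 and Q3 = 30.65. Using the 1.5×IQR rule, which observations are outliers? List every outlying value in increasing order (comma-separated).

IQR = Q3 − Q1 = 30.65 − 16.60 = 14.05.
Lower fence = Q1 − 1.5·IQR = 16.60 − 21.075 = -4.475.
Upper fence = Q3 + 1.5·IQR = 30.65 + 21.075 = 51.725.
54.5 > 51.725 → outlier.
65.3 > 51.725 → outlier.
All remaining values lie within [-4.475, 51.725].

54.5, 65.3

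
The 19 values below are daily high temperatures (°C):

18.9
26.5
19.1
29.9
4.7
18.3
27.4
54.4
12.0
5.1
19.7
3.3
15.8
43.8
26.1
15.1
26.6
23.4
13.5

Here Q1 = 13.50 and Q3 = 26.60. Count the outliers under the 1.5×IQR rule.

1

IQR = 13.10; fences at 13.50 − 19.65 = -6.15 and 26.60 + 19.65 = 46.25.
Outside the cutoffs: 54.4.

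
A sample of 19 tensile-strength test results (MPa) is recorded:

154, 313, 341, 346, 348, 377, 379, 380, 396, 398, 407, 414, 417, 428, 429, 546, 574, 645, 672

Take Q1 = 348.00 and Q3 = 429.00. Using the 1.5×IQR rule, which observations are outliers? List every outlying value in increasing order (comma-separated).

IQR = Q3 − Q1 = 429.00 − 348.00 = 81.00.
Lower fence = Q1 − 1.5·IQR = 348.00 − 121.50 = 226.50.
Upper fence = Q3 + 1.5·IQR = 429.00 + 121.50 = 550.50.
154 < 226.50 → outlier.
574 > 550.50 → outlier.
645 > 550.50 → outlier.
672 > 550.50 → outlier.
All remaining values lie within [226.50, 550.50].

154, 574, 645, 672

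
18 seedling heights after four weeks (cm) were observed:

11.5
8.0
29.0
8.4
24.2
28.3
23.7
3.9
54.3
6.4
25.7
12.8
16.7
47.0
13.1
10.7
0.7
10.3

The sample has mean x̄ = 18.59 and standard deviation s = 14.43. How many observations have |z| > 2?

Cutoffs: x̄ ± 2s = [-10.27, 47.45].
Outside the cutoffs: 54.3.

1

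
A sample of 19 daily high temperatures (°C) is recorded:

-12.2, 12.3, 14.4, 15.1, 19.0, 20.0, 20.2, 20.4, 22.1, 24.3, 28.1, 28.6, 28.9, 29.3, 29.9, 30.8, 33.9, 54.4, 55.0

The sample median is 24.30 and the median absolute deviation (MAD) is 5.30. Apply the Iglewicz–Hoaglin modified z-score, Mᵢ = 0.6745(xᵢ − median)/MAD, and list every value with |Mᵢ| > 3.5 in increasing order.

-12.2, 54.4, 55.0

|Mᵢ| > 3.5 ⇔ |xᵢ − 24.30| > 3.5·5.30/0.6745 = 27.50.
So outliers lie outside [-3.20, 51.80].
-12.2: M = -4.65 → outlier.
54.4: M = 3.83 → outlier.
55.0: M = 3.91 → outlier.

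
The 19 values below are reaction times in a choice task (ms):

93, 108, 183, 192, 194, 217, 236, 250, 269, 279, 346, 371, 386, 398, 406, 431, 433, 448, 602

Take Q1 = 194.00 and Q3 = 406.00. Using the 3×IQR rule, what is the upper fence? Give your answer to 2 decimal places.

IQR = Q3 − Q1 = 406.00 − 194.00 = 212.00.
Lower fence = Q1 − 3·IQR = 194.00 − 636.00 = -442.00.
Upper fence = Q3 + 3·IQR = 406.00 + 636.00 = 1042.00.

1042.00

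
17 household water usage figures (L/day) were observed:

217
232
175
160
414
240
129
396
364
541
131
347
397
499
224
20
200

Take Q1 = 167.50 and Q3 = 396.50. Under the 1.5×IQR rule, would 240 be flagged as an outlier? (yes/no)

IQR = Q3 − Q1 = 396.50 − 167.50 = 229.00.
Lower fence = Q1 − 1.5·IQR = 167.50 − 343.50 = -176.00.
Upper fence = Q3 + 1.5·IQR = 396.50 + 343.50 = 740.00.
240 lies within [-176.00, 740.00].

no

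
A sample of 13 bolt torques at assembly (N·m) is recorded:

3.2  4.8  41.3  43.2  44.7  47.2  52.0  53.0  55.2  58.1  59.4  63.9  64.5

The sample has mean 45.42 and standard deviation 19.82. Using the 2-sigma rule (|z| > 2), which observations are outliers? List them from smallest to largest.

3.2, 4.8

Cutoffs at x̄ ± 2s: 45.42 ± 2·19.82 = [5.78, 85.06].
3.2: z = -2.13, |z| > 2 → outlier.
4.8: z = -2.05, |z| > 2 → outlier.
Every other value lies within [5.78, 85.06].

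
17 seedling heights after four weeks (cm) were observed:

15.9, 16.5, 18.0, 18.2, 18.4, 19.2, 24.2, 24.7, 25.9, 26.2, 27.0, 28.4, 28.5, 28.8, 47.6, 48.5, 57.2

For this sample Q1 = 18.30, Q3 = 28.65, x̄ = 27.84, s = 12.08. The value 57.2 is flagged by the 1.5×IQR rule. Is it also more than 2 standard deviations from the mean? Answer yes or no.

yes

z = (57.2 − 27.84) / 12.08 = 2.43.
|z| = 2.43 > 2.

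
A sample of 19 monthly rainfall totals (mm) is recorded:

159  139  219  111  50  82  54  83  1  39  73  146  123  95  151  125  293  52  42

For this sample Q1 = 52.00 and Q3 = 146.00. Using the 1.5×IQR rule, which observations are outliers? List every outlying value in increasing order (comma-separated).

IQR = Q3 − Q1 = 146.00 − 52.00 = 94.00.
Lower fence = Q1 − 1.5·IQR = 52.00 − 141.00 = -89.00.
Upper fence = Q3 + 1.5·IQR = 146.00 + 141.00 = 287.00.
293 > 287.00 → outlier.
All remaining values lie within [-89.00, 287.00].

293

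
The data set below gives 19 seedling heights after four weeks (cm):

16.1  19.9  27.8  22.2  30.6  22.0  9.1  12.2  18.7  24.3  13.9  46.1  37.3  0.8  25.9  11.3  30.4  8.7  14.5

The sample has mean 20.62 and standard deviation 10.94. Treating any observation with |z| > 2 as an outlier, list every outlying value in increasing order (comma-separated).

46.1

Cutoffs at x̄ ± 2s: 20.62 ± 2·10.94 = [-1.26, 42.50].
46.1: z = 2.33, |z| > 2 → outlier.
Every other value lies within [-1.26, 42.50].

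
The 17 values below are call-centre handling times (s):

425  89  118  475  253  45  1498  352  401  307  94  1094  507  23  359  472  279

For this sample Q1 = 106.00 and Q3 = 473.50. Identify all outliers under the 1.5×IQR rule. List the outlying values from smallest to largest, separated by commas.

IQR = Q3 − Q1 = 473.50 − 106.00 = 367.50.
Lower fence = Q1 − 1.5·IQR = 106.00 − 551.25 = -445.25.
Upper fence = Q3 + 1.5·IQR = 473.50 + 551.25 = 1024.75.
1094 > 1024.75 → outlier.
1498 > 1024.75 → outlier.
All remaining values lie within [-445.25, 1024.75].

1094, 1498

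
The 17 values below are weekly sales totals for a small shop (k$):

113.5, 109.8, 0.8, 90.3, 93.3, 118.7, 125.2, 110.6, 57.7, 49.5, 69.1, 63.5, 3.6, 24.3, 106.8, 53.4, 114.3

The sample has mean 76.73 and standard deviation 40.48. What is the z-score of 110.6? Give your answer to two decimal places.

z = (110.6 − 76.73) / 40.48 = 0.84.

0.84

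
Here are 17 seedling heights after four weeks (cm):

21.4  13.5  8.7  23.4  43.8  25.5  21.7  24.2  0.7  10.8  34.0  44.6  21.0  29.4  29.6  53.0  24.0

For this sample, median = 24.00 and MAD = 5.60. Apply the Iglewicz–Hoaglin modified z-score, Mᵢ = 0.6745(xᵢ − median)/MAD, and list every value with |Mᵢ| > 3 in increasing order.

53.0

|Mᵢ| > 3 ⇔ |xᵢ − 24.00| > 3·5.60/0.6745 = 24.91.
So outliers lie outside [-0.91, 48.91].
53.0: M = 3.49 → outlier.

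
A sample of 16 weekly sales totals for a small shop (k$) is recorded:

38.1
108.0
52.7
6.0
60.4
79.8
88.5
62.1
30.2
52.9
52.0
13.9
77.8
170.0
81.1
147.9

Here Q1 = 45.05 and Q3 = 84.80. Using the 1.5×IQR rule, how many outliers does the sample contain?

2

IQR = 39.75; fences at 45.05 − 59.625 = -14.575 and 84.80 + 59.625 = 144.425.
Outside the cutoffs: 147.9, 170.0.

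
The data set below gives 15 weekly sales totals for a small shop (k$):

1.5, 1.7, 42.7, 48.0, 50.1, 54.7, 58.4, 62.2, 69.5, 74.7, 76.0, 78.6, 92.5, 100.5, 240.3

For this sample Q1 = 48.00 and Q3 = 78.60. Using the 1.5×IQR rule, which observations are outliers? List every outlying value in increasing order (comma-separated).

1.5, 1.7, 240.3

IQR = Q3 − Q1 = 78.60 − 48.00 = 30.60.
Lower fence = Q1 − 1.5·IQR = 48.00 − 45.90 = 2.10.
Upper fence = Q3 + 1.5·IQR = 78.60 + 45.90 = 124.50.
1.5 < 2.10 → outlier.
1.7 < 2.10 → outlier.
240.3 > 124.50 → outlier.
All remaining values lie within [2.10, 124.50].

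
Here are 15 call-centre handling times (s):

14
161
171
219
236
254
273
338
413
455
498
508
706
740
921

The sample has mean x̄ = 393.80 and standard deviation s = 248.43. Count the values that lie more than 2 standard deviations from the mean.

1

Cutoffs: x̄ ± 2s = [-103.06, 890.66].
Outside the cutoffs: 921.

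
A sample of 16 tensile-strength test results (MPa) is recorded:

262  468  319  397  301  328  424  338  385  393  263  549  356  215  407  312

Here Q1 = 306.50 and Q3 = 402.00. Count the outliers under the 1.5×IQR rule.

1

IQR = 95.50; fences at 306.50 − 143.25 = 163.25 and 402.00 + 143.25 = 545.25.
Outside the cutoffs: 549.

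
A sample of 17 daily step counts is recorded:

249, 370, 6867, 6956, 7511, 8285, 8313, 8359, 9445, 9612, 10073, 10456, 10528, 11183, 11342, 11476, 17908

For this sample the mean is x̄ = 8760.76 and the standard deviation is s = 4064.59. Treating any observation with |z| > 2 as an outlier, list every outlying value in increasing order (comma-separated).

249, 370, 17908

Cutoffs at x̄ ± 2s: 8760.76 ± 2·4064.59 = [631.58, 16889.94].
249: z = -2.09, |z| > 2 → outlier.
370: z = -2.06, |z| > 2 → outlier.
17908: z = 2.25, |z| > 2 → outlier.
Every other value lies within [631.58, 16889.94].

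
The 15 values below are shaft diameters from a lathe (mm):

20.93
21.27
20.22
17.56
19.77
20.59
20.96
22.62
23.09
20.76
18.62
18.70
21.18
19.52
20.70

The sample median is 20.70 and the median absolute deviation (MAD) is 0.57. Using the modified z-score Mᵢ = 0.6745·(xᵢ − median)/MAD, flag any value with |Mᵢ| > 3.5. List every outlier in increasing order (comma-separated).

|Mᵢ| > 3.5 ⇔ |xᵢ − 20.70| > 3.5·0.57/0.6745 = 2.96.
So outliers lie outside [17.74, 23.66].
17.56: M = -3.72 → outlier.

17.56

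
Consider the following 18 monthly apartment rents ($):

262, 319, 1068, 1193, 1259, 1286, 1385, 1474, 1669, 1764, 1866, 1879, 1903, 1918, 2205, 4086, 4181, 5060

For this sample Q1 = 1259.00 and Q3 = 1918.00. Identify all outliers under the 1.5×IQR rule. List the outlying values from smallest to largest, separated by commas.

262, 4086, 4181, 5060

IQR = Q3 − Q1 = 1918.00 − 1259.00 = 659.00.
Lower fence = Q1 − 1.5·IQR = 1259.00 − 988.50 = 270.50.
Upper fence = Q3 + 1.5·IQR = 1918.00 + 988.50 = 2906.50.
262 < 270.50 → outlier.
4086 > 2906.50 → outlier.
4181 > 2906.50 → outlier.
5060 > 2906.50 → outlier.
All remaining values lie within [270.50, 2906.50].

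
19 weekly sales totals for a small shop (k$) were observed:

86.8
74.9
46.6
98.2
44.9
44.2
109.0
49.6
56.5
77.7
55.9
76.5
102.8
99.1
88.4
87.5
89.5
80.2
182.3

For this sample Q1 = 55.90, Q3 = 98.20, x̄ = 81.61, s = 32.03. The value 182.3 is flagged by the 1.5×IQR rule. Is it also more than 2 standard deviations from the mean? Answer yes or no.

z = (182.3 − 81.61) / 32.03 = 3.14.
|z| = 3.14 > 2.

yes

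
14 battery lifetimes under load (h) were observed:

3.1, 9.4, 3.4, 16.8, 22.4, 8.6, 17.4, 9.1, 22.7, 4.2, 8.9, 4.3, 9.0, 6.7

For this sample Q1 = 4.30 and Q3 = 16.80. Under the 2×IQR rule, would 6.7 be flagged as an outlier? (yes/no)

no

IQR = Q3 − Q1 = 16.80 − 4.30 = 12.50.
Lower fence = Q1 − 2·IQR = 4.30 − 25.00 = -20.70.
Upper fence = Q3 + 2·IQR = 16.80 + 25.00 = 41.80.
6.7 lies within [-20.70, 41.80].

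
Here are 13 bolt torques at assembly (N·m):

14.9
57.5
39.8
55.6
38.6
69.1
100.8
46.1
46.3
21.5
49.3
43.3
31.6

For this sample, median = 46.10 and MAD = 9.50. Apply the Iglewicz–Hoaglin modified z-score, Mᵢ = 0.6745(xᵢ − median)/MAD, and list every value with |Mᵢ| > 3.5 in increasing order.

100.8

|Mᵢ| > 3.5 ⇔ |xᵢ − 46.10| > 3.5·9.50/0.6745 = 49.30.
So outliers lie outside [-3.20, 95.40].
100.8: M = 3.88 → outlier.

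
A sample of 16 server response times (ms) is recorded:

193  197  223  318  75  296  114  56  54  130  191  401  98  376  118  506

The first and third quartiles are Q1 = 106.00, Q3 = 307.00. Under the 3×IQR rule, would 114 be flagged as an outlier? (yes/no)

no

IQR = Q3 − Q1 = 307.00 − 106.00 = 201.00.
Lower fence = Q1 − 3·IQR = 106.00 − 603.00 = -497.00.
Upper fence = Q3 + 3·IQR = 307.00 + 603.00 = 910.00.
114 lies within [-497.00, 910.00].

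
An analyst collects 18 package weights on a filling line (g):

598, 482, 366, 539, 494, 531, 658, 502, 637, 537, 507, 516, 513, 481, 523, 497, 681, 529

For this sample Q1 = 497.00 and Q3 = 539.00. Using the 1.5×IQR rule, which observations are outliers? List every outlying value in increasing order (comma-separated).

IQR = Q3 − Q1 = 539.00 − 497.00 = 42.00.
Lower fence = Q1 − 1.5·IQR = 497.00 − 63.00 = 434.00.
Upper fence = Q3 + 1.5·IQR = 539.00 + 63.00 = 602.00.
366 < 434.00 → outlier.
637 > 602.00 → outlier.
658 > 602.00 → outlier.
681 > 602.00 → outlier.
All remaining values lie within [434.00, 602.00].

366, 637, 658, 681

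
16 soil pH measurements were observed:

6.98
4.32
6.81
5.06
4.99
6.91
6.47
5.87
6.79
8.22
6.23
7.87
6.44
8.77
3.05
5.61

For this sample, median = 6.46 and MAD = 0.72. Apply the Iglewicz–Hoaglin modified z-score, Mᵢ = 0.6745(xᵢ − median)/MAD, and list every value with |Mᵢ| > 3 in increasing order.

|Mᵢ| > 3 ⇔ |xᵢ − 6.46| > 3·0.72/0.6745 = 3.20.
So outliers lie outside [3.26, 9.66].
3.05: M = -3.19 → outlier.

3.05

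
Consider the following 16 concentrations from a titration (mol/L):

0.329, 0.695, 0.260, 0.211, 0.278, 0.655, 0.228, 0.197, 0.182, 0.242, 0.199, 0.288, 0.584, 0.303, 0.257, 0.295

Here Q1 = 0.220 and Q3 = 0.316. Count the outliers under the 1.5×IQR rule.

3

IQR = 0.096; fences at 0.220 − 0.144 = 0.076 and 0.316 + 0.144 = 0.460.
Outside the cutoffs: 0.584, 0.655, 0.695.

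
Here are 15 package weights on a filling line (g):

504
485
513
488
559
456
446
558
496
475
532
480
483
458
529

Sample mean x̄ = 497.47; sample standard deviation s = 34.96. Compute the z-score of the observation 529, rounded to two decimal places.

0.90

z = (529 − 497.47) / 34.96 = 0.90.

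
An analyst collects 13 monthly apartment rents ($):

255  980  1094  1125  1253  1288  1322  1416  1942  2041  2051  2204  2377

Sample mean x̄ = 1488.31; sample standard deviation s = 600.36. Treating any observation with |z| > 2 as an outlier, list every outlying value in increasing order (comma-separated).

Cutoffs at x̄ ± 2s: 1488.31 ± 2·600.36 = [287.59, 2689.03].
255: z = -2.05, |z| > 2 → outlier.
Every other value lies within [287.59, 2689.03].

255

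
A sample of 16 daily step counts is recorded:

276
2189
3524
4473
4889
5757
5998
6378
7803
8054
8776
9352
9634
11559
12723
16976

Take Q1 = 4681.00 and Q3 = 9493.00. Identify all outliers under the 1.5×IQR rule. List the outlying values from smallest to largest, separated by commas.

16976

IQR = Q3 − Q1 = 9493.00 − 4681.00 = 4812.00.
Lower fence = Q1 − 1.5·IQR = 4681.00 − 7218.00 = -2537.00.
Upper fence = Q3 + 1.5·IQR = 9493.00 + 7218.00 = 16711.00.
16976 > 16711.00 → outlier.
All remaining values lie within [-2537.00, 16711.00].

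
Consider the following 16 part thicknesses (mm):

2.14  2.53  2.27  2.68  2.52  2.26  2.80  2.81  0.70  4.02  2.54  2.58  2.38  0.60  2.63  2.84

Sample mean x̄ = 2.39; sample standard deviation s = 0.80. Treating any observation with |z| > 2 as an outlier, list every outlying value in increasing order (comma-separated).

0.60, 0.70, 4.02

Cutoffs at x̄ ± 2s: 2.39 ± 2·0.80 = [0.79, 3.99].
0.60: z = -2.24, |z| > 2 → outlier.
0.70: z = -2.11, |z| > 2 → outlier.
4.02: z = 2.04, |z| > 2 → outlier.
Every other value lies within [0.79, 3.99].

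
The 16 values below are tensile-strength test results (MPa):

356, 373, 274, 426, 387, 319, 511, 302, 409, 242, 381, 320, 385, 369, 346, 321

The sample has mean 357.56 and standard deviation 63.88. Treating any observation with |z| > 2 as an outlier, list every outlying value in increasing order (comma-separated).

Cutoffs at x̄ ± 2s: 357.56 ± 2·63.88 = [229.80, 485.32].
511: z = 2.40, |z| > 2 → outlier.
Every other value lies within [229.80, 485.32].

511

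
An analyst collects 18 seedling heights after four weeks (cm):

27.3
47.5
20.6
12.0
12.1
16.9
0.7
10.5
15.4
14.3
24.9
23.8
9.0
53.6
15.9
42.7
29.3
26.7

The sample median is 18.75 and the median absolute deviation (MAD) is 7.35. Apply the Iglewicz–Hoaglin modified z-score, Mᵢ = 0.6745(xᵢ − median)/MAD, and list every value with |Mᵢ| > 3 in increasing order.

|Mᵢ| > 3 ⇔ |xᵢ − 18.75| > 3·7.35/0.6745 = 32.69.
So outliers lie outside [-13.94, 51.44].
53.6: M = 3.20 → outlier.

53.6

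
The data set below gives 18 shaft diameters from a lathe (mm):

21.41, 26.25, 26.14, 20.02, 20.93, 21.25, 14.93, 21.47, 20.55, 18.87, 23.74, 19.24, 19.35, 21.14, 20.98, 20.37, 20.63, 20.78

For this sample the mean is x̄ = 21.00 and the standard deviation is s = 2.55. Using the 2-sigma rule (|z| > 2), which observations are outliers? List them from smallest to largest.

14.93, 26.14, 26.25

Cutoffs at x̄ ± 2s: 21.00 ± 2·2.55 = [15.90, 26.10].
14.93: z = -2.38, |z| > 2 → outlier.
26.14: z = 2.02, |z| > 2 → outlier.
26.25: z = 2.06, |z| > 2 → outlier.
Every other value lies within [15.90, 26.10].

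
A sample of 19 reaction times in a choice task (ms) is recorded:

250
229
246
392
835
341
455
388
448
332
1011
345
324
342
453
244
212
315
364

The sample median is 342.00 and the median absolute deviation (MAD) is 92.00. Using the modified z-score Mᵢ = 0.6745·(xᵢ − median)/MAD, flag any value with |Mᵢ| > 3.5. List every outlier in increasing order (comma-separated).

835, 1011

|Mᵢ| > 3.5 ⇔ |xᵢ − 342.00| > 3.5·92.00/0.6745 = 477.39.
So outliers lie outside [-135.39, 819.39].
835: M = 3.61 → outlier.
1011: M = 4.90 → outlier.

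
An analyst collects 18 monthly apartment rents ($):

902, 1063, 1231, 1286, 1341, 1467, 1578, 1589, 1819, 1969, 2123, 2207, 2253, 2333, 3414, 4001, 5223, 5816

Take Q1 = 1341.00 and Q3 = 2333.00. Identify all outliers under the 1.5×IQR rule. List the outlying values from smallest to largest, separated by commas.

4001, 5223, 5816

IQR = Q3 − Q1 = 2333.00 − 1341.00 = 992.00.
Lower fence = Q1 − 1.5·IQR = 1341.00 − 1488.00 = -147.00.
Upper fence = Q3 + 1.5·IQR = 2333.00 + 1488.00 = 3821.00.
4001 > 3821.00 → outlier.
5223 > 3821.00 → outlier.
5816 > 3821.00 → outlier.
All remaining values lie within [-147.00, 3821.00].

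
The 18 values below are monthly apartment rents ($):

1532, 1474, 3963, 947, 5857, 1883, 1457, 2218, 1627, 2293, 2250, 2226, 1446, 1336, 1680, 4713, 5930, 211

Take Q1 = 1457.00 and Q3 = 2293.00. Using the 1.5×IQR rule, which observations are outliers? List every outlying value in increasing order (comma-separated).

3963, 4713, 5857, 5930

IQR = Q3 − Q1 = 2293.00 − 1457.00 = 836.00.
Lower fence = Q1 − 1.5·IQR = 1457.00 − 1254.00 = 203.00.
Upper fence = Q3 + 1.5·IQR = 2293.00 + 1254.00 = 3547.00.
3963 > 3547.00 → outlier.
4713 > 3547.00 → outlier.
5857 > 3547.00 → outlier.
5930 > 3547.00 → outlier.
All remaining values lie within [203.00, 3547.00].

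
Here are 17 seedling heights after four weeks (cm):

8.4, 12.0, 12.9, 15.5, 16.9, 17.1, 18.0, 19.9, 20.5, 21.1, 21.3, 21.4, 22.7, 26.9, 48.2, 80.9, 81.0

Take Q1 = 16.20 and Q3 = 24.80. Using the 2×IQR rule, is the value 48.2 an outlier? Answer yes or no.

IQR = Q3 − Q1 = 24.80 − 16.20 = 8.60.
Lower fence = Q1 − 2·IQR = 16.20 − 17.20 = -1.00.
Upper fence = Q3 + 2·IQR = 24.80 + 17.20 = 42.00.
48.2 lies above the upper fence.

yes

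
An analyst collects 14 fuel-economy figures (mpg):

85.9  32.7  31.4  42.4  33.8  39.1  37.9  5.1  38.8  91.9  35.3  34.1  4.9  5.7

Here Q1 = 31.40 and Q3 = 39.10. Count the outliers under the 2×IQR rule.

IQR = 7.70; fences at 31.40 − 15.40 = 16.00 and 39.10 + 15.40 = 54.50.
Outside the cutoffs: 4.9, 5.1, 5.7, 85.9, 91.9.

5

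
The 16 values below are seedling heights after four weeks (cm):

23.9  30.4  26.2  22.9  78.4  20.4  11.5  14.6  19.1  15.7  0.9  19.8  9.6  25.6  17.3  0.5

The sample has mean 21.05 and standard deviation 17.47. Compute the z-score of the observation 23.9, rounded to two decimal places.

0.16

z = (23.9 − 21.05) / 17.47 = 0.16.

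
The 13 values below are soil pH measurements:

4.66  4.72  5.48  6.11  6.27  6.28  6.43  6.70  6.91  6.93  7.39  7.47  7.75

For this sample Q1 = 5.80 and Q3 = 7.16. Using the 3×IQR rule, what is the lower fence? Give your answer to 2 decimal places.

IQR = Q3 − Q1 = 7.16 − 5.80 = 1.36.
Lower fence = Q1 − 3·IQR = 5.80 − 4.08 = 1.72.
Upper fence = Q3 + 3·IQR = 7.16 + 4.08 = 11.24.

1.72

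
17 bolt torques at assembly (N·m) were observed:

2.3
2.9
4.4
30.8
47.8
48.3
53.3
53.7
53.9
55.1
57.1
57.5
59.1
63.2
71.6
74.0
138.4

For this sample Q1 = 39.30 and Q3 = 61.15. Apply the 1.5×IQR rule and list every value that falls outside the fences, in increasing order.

2.3, 2.9, 4.4, 138.4

IQR = Q3 − Q1 = 61.15 − 39.30 = 21.85.
Lower fence = Q1 − 1.5·IQR = 39.30 − 32.775 = 6.525.
Upper fence = Q3 + 1.5·IQR = 61.15 + 32.775 = 93.925.
2.3 < 6.525 → outlier.
2.9 < 6.525 → outlier.
4.4 < 6.525 → outlier.
138.4 > 93.925 → outlier.
All remaining values lie within [6.525, 93.925].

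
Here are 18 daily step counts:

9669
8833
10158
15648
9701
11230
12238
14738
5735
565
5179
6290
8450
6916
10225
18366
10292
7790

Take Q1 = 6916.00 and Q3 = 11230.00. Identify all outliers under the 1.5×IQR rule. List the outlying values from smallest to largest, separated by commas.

18366

IQR = Q3 − Q1 = 11230.00 − 6916.00 = 4314.00.
Lower fence = Q1 − 1.5·IQR = 6916.00 − 6471.00 = 445.00.
Upper fence = Q3 + 1.5·IQR = 11230.00 + 6471.00 = 17701.00.
18366 > 17701.00 → outlier.
All remaining values lie within [445.00, 17701.00].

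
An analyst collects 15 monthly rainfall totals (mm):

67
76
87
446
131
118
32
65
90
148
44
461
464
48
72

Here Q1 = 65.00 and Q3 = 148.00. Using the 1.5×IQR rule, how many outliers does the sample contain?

3

IQR = 83.00; fences at 65.00 − 124.50 = -59.50 and 148.00 + 124.50 = 272.50.
Outside the cutoffs: 446, 461, 464.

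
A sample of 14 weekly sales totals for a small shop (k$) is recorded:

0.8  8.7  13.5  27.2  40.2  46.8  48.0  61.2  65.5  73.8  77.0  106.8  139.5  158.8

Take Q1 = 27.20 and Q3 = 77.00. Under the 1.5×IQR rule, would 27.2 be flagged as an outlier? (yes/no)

no

IQR = Q3 − Q1 = 77.00 − 27.20 = 49.80.
Lower fence = Q1 − 1.5·IQR = 27.20 − 74.70 = -47.50.
Upper fence = Q3 + 1.5·IQR = 77.00 + 74.70 = 151.70.
27.2 lies within [-47.50, 151.70].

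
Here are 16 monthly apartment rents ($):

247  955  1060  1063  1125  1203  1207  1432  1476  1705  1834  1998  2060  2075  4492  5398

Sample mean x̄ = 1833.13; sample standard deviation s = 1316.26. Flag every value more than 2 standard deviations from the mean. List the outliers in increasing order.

Cutoffs at x̄ ± 2s: 1833.13 ± 2·1316.26 = [-799.39, 4465.65].
4492: z = 2.02, |z| > 2 → outlier.
5398: z = 2.71, |z| > 2 → outlier.
Every other value lies within [-799.39, 4465.65].

4492, 5398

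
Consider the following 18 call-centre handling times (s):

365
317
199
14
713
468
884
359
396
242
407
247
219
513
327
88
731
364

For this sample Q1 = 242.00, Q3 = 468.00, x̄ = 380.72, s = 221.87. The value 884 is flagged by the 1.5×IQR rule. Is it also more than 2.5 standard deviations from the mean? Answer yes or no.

no

z = (884 − 380.72) / 221.87 = 2.27.
|z| = 2.27 ≤ 2.5.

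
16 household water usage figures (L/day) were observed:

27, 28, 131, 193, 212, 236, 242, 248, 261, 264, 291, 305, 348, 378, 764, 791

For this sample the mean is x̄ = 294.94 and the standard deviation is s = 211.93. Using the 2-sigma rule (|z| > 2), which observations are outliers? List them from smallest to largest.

764, 791

Cutoffs at x̄ ± 2s: 294.94 ± 2·211.93 = [-128.92, 718.80].
764: z = 2.21, |z| > 2 → outlier.
791: z = 2.34, |z| > 2 → outlier.
Every other value lies within [-128.92, 718.80].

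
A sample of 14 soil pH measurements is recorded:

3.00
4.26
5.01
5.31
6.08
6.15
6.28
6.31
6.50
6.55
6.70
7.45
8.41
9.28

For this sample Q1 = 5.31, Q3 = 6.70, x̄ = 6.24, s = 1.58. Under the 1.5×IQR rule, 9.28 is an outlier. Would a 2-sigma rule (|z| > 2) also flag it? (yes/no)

z = (9.28 − 6.24) / 1.58 = 1.92.
|z| = 1.92 ≤ 2.

no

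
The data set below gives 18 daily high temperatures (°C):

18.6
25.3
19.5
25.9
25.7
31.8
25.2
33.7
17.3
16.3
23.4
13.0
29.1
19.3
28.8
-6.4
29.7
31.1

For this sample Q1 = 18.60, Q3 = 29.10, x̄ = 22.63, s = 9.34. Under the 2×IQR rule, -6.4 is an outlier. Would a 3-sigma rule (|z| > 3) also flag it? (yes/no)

yes

z = (-6.4 − 22.63) / 9.34 = -3.11.
|z| = 3.11 > 3.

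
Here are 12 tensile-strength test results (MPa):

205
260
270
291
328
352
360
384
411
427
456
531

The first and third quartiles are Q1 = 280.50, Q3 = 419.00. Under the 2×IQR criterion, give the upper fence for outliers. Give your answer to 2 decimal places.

IQR = Q3 − Q1 = 419.00 − 280.50 = 138.50.
Lower fence = Q1 − 2·IQR = 280.50 − 277.00 = 3.50.
Upper fence = Q3 + 2·IQR = 419.00 + 277.00 = 696.00.

696.00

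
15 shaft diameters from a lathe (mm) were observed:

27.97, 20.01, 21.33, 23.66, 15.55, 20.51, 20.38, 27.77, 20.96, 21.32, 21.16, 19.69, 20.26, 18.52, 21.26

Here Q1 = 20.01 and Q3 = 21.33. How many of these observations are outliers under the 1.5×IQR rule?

IQR = 1.32; fences at 20.01 − 1.98 = 18.03 and 21.33 + 1.98 = 23.31.
Outside the cutoffs: 15.55, 23.66, 27.77, 27.97.

4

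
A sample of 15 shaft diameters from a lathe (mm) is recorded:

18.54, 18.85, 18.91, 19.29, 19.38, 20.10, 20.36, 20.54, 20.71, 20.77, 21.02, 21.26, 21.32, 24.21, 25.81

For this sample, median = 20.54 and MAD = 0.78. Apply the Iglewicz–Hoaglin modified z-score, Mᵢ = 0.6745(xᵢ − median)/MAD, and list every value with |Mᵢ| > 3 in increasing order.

|Mᵢ| > 3 ⇔ |xᵢ − 20.54| > 3·0.78/0.6745 = 3.47.
So outliers lie outside [17.07, 24.01].
24.21: M = 3.17 → outlier.
25.81: M = 4.56 → outlier.

24.21, 25.81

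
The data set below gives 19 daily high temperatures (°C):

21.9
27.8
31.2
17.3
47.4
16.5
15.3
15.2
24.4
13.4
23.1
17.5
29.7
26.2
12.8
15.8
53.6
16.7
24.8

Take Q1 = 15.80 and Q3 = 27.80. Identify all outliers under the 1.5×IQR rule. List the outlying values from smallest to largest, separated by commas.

47.4, 53.6

IQR = Q3 − Q1 = 27.80 − 15.80 = 12.00.
Lower fence = Q1 − 1.5·IQR = 15.80 − 18.00 = -2.20.
Upper fence = Q3 + 1.5·IQR = 27.80 + 18.00 = 45.80.
47.4 > 45.80 → outlier.
53.6 > 45.80 → outlier.
All remaining values lie within [-2.20, 45.80].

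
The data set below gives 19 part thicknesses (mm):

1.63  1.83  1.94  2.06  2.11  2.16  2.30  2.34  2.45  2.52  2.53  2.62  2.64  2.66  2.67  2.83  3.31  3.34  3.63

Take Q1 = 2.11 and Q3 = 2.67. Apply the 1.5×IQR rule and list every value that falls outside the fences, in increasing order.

IQR = Q3 − Q1 = 2.67 − 2.11 = 0.56.
Lower fence = Q1 − 1.5·IQR = 2.11 − 0.84 = 1.27.
Upper fence = Q3 + 1.5·IQR = 2.67 + 0.84 = 3.51.
3.63 > 3.51 → outlier.
All remaining values lie within [1.27, 3.51].

3.63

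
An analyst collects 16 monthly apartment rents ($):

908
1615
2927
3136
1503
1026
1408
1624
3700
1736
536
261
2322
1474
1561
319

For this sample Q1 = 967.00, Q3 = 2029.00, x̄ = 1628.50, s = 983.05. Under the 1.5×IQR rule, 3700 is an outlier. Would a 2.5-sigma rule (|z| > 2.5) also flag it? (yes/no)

no

z = (3700 − 1628.50) / 983.05 = 2.11.
|z| = 2.11 ≤ 2.5.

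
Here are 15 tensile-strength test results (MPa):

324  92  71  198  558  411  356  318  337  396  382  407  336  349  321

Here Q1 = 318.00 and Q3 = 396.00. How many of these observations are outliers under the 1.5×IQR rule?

4

IQR = 78.00; fences at 318.00 − 117.00 = 201.00 and 396.00 + 117.00 = 513.00.
Outside the cutoffs: 71, 92, 198, 558.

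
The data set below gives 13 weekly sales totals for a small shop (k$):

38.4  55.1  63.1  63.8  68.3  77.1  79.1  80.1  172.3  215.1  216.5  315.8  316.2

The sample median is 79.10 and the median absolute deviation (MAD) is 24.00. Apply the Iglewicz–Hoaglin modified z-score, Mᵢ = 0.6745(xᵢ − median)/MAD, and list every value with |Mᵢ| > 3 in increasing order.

215.1, 216.5, 315.8, 316.2

|Mᵢ| > 3 ⇔ |xᵢ − 79.10| > 3·24.00/0.6745 = 106.75.
So outliers lie outside [-27.65, 185.85].
215.1: M = 3.82 → outlier.
216.5: M = 3.86 → outlier.
315.8: M = 6.65 → outlier.
316.2: M = 6.66 → outlier.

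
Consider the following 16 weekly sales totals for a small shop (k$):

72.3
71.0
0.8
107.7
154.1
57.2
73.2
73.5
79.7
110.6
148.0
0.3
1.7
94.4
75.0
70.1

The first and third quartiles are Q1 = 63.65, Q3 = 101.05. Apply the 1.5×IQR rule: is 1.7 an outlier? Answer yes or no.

yes

IQR = Q3 − Q1 = 101.05 − 63.65 = 37.40.
Lower fence = Q1 − 1.5·IQR = 63.65 − 56.10 = 7.55.
Upper fence = Q3 + 1.5·IQR = 101.05 + 56.10 = 157.15.
1.7 lies below the lower fence.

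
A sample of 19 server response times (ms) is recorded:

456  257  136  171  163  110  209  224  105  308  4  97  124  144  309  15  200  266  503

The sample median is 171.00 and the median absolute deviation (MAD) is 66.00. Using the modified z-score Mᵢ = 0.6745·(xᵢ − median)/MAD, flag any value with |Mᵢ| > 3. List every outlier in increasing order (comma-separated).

|Mᵢ| > 3 ⇔ |xᵢ − 171.00| > 3·66.00/0.6745 = 293.55.
So outliers lie outside [-122.55, 464.55].
503: M = 3.39 → outlier.

503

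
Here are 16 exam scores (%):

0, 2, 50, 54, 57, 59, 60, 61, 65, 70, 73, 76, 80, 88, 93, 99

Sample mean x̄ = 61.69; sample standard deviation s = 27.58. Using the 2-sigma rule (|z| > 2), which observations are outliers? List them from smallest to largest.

Cutoffs at x̄ ± 2s: 61.69 ± 2·27.58 = [6.53, 116.85].
0: z = -2.24, |z| > 2 → outlier.
2: z = -2.16, |z| > 2 → outlier.
Every other value lies within [6.53, 116.85].

0, 2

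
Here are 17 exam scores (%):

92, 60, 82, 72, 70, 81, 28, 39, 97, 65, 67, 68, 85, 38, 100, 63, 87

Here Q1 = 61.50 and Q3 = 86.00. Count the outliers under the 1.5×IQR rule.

0

IQR = 24.50; fences at 61.50 − 36.75 = 24.75 and 86.00 + 36.75 = 122.75.
Every value lies within the cutoffs.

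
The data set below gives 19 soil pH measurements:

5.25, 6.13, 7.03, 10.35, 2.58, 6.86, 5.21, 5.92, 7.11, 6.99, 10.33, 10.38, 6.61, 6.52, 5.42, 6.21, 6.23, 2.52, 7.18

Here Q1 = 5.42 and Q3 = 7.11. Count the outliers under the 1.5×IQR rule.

5

IQR = 1.69; fences at 5.42 − 2.535 = 2.885 and 7.11 + 2.535 = 9.645.
Outside the cutoffs: 2.52, 2.58, 10.33, 10.35, 10.38.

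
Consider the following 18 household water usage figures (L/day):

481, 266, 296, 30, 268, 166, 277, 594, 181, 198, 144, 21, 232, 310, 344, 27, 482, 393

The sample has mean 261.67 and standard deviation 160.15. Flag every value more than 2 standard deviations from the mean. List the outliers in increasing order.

Cutoffs at x̄ ± 2s: 261.67 ± 2·160.15 = [-58.63, 581.97].
594: z = 2.08, |z| > 2 → outlier.
Every other value lies within [-58.63, 581.97].

594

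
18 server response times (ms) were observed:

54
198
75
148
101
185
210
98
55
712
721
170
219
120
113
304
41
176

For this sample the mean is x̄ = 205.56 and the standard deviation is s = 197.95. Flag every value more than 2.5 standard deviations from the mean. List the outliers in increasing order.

Cutoffs at x̄ ± 2.5s: 205.56 ± 2.5·197.95 = [-289.315, 700.435].
712: z = 2.56, |z| > 2.5 → outlier.
721: z = 2.60, |z| > 2.5 → outlier.
Every other value lies within [-289.315, 700.435].

712, 721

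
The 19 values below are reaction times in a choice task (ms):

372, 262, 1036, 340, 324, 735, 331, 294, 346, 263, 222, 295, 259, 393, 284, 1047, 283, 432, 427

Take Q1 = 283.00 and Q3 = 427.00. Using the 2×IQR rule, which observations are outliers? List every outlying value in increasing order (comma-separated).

735, 1036, 1047

IQR = Q3 − Q1 = 427.00 − 283.00 = 144.00.
Lower fence = Q1 − 2·IQR = 283.00 − 288.00 = -5.00.
Upper fence = Q3 + 2·IQR = 427.00 + 288.00 = 715.00.
735 > 715.00 → outlier.
1036 > 715.00 → outlier.
1047 > 715.00 → outlier.
All remaining values lie within [-5.00, 715.00].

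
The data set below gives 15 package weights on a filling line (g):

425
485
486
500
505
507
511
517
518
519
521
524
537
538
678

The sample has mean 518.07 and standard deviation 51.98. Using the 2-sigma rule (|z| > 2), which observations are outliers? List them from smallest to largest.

Cutoffs at x̄ ± 2s: 518.07 ± 2·51.98 = [414.11, 622.03].
678: z = 3.08, |z| > 2 → outlier.
Every other value lies within [414.11, 622.03].

678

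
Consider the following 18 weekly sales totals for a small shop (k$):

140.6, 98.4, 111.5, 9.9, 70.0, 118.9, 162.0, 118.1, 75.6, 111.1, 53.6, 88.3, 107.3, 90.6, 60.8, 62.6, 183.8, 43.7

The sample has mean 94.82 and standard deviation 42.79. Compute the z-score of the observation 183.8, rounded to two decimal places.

2.08

z = (183.8 − 94.82) / 42.79 = 2.08.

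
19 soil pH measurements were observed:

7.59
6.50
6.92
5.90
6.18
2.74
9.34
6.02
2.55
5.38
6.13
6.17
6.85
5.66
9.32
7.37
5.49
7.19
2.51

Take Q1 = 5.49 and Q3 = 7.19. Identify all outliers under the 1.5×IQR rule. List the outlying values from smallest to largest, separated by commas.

IQR = Q3 − Q1 = 7.19 − 5.49 = 1.70.
Lower fence = Q1 − 1.5·IQR = 5.49 − 2.55 = 2.94.
Upper fence = Q3 + 1.5·IQR = 7.19 + 2.55 = 9.74.
2.51 < 2.94 → outlier.
2.55 < 2.94 → outlier.
2.74 < 2.94 → outlier.
All remaining values lie within [2.94, 9.74].

2.51, 2.55, 2.74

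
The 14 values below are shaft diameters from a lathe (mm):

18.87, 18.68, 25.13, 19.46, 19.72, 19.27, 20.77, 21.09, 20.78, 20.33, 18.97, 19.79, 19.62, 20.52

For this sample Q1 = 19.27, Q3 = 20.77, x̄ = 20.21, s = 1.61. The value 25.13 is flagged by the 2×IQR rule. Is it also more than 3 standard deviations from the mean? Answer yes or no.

yes

z = (25.13 − 20.21) / 1.61 = 3.06.
|z| = 3.06 > 3.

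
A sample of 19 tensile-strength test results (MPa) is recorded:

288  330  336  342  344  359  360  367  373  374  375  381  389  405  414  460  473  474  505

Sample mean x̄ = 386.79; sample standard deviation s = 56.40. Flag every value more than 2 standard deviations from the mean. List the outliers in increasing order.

505

Cutoffs at x̄ ± 2s: 386.79 ± 2·56.40 = [273.99, 499.59].
505: z = 2.10, |z| > 2 → outlier.
Every other value lies within [273.99, 499.59].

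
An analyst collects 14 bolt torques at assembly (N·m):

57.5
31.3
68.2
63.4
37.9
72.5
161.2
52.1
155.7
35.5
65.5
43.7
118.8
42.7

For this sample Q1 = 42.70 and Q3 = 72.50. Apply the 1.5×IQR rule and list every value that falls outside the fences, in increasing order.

118.8, 155.7, 161.2

IQR = Q3 − Q1 = 72.50 − 42.70 = 29.80.
Lower fence = Q1 − 1.5·IQR = 42.70 − 44.70 = -2.00.
Upper fence = Q3 + 1.5·IQR = 72.50 + 44.70 = 117.20.
118.8 > 117.20 → outlier.
155.7 > 117.20 → outlier.
161.2 > 117.20 → outlier.
All remaining values lie within [-2.00, 117.20].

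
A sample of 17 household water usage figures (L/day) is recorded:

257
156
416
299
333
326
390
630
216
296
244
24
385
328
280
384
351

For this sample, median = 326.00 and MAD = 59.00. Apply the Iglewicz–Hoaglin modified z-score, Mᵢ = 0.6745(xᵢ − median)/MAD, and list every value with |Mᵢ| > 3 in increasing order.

24, 630

|Mᵢ| > 3 ⇔ |xᵢ − 326.00| > 3·59.00/0.6745 = 262.42.
So outliers lie outside [63.58, 588.42].
24: M = -3.45 → outlier.
630: M = 3.48 → outlier.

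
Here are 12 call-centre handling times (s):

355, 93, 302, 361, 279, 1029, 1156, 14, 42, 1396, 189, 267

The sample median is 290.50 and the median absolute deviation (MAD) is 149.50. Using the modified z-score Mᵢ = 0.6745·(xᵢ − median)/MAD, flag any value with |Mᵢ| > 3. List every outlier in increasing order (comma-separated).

|Mᵢ| > 3 ⇔ |xᵢ − 290.50| > 3·149.50/0.6745 = 664.94.
So outliers lie outside [-374.44, 955.44].
1029: M = 3.33 → outlier.
1156: M = 3.90 → outlier.
1396: M = 4.99 → outlier.

1029, 1156, 1396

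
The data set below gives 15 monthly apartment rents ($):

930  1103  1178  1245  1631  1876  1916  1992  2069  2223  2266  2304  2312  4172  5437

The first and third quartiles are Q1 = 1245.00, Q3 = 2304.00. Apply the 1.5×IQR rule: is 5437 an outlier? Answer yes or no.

IQR = Q3 − Q1 = 2304.00 − 1245.00 = 1059.00.
Lower fence = Q1 − 1.5·IQR = 1245.00 − 1588.50 = -343.50.
Upper fence = Q3 + 1.5·IQR = 2304.00 + 1588.50 = 3892.50.
5437 lies above the upper fence.

yes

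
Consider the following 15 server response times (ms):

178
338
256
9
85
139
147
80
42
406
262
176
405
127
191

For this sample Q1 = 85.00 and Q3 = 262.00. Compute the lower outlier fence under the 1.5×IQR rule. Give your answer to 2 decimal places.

-180.50

IQR = Q3 − Q1 = 262.00 − 85.00 = 177.00.
Lower fence = Q1 − 1.5·IQR = 85.00 − 265.50 = -180.50.
Upper fence = Q3 + 1.5·IQR = 262.00 + 265.50 = 527.50.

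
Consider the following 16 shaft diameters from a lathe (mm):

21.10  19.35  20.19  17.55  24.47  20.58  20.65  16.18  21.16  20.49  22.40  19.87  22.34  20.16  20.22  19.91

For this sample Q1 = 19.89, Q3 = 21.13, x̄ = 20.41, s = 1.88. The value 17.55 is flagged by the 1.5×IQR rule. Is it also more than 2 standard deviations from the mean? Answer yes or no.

no

z = (17.55 − 20.41) / 1.88 = -1.52.
|z| = 1.52 ≤ 2.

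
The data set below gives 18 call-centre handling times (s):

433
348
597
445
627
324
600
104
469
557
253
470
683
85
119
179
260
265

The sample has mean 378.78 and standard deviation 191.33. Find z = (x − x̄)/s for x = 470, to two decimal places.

z = (470 − 378.78) / 191.33 = 0.48.

0.48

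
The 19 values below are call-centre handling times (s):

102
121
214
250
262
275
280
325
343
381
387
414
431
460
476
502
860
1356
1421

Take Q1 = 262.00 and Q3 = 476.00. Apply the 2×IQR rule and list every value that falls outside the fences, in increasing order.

1356, 1421

IQR = Q3 − Q1 = 476.00 − 262.00 = 214.00.
Lower fence = Q1 − 2·IQR = 262.00 − 428.00 = -166.00.
Upper fence = Q3 + 2·IQR = 476.00 + 428.00 = 904.00.
1356 > 904.00 → outlier.
1421 > 904.00 → outlier.
All remaining values lie within [-166.00, 904.00].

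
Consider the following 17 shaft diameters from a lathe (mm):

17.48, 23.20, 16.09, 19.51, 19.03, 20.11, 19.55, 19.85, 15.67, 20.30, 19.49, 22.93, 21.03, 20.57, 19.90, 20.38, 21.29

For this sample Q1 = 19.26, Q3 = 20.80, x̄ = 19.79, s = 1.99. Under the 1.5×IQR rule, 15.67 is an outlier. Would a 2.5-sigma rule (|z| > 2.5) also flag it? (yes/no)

no

z = (15.67 − 19.79) / 1.99 = -2.07.
|z| = 2.07 ≤ 2.5.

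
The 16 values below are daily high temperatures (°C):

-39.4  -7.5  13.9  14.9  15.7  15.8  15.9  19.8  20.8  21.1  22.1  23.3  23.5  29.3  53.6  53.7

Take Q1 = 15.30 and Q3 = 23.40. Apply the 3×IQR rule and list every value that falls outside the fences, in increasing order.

-39.4, 53.6, 53.7

IQR = Q3 − Q1 = 23.40 − 15.30 = 8.10.
Lower fence = Q1 − 3·IQR = 15.30 − 24.30 = -9.00.
Upper fence = Q3 + 3·IQR = 23.40 + 24.30 = 47.70.
-39.4 < -9.00 → outlier.
53.6 > 47.70 → outlier.
53.7 > 47.70 → outlier.
All remaining values lie within [-9.00, 47.70].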